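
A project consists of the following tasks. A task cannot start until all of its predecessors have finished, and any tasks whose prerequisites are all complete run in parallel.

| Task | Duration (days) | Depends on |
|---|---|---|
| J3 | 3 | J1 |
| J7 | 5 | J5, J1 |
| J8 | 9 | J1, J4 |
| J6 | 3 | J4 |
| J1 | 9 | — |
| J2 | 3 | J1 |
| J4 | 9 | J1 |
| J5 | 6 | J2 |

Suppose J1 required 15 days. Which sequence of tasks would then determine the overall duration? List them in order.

J1, J4, J8

Baseline: J1→J4→J8 = 9+9+9 = 27 → 27 days.
Since J1 is critical, the +6 change carries straight to that chain (now 33 days).
That remains the longest chain; total 33 days.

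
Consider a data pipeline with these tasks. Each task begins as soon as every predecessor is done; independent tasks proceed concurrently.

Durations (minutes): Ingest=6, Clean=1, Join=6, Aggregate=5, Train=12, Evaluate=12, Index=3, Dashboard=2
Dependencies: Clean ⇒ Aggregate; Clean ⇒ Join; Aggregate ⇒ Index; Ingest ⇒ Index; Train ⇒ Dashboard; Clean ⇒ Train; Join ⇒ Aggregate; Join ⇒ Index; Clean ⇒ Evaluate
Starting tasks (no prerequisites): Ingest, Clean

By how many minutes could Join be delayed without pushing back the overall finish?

0

Critical path: Clean→Join→Aggregate→Index = 1+6+5+3 = 15, so the finish is 15 minutes.
The longest chain containing Join totals 15 minutes.
So Join can slip 7 − 7 = 0 minutes.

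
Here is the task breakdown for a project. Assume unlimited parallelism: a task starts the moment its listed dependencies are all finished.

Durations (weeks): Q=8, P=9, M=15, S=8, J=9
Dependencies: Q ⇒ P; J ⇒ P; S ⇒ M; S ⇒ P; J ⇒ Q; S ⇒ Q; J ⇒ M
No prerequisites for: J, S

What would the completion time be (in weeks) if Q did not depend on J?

Before: longest chain J→Q→P = 9+8+9 = 26, finish 26.
Without J→Q, Q's earliest start moves from 9 to 8.
After: S→Q→P = 8+8+9 = 25 → 25 weeks.

25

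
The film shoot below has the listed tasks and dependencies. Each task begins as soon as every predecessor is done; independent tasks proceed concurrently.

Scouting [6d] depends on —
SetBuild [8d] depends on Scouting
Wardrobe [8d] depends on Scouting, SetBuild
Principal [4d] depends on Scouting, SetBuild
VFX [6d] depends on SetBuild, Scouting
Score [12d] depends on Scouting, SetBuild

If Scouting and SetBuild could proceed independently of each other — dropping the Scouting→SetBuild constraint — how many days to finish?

20

With the dependency in place, Scouting→SetBuild→Score = 6+8+12 = 26 sets the finish at 26 days.
Without Scouting→SetBuild, SetBuild's earliest start moves from 6 to 0.
After: SetBuild→Score = 8+12 = 20 → 20 days.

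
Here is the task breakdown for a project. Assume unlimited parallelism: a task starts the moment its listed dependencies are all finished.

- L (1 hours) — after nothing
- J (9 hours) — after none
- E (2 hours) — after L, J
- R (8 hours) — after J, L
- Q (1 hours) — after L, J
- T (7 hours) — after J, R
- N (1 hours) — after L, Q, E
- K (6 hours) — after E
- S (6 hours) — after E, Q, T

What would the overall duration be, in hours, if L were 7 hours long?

30

The binding path is J→R→T→S = 9+8+7+6 = 30; finish at 30 hours.
The longest path through L is only 22 hours, so L has float 8.
The critical path is still J→R→T→S; finish is now 30 hours.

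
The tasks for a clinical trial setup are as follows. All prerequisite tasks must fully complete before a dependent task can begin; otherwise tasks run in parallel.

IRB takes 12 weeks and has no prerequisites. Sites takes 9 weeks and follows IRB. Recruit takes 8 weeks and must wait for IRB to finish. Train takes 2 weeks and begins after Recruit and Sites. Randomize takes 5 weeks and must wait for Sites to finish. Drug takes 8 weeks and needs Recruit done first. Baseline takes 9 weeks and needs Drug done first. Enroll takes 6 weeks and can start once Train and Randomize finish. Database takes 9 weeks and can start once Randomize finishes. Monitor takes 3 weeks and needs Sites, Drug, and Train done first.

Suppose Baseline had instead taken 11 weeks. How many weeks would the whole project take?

Actual critical path: IRB→Recruit→Drug→Baseline = 12+8+8+9 = 37 ⇒ 37 weeks.
Baseline lies on that path, so at 11 weeks the path becomes 39 weeks.
The critical path is still IRB→Recruit→Drug→Baseline; finish is now 39 weeks.

39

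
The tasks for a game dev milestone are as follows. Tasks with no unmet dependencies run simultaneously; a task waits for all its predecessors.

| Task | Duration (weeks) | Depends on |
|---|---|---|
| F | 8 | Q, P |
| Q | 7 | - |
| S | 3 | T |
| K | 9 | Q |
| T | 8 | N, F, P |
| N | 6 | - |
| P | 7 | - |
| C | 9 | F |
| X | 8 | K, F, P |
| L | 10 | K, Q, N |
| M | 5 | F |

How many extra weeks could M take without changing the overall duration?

6

P→F→T→S = 7+8+8+3 = 26 sets the makespan at 26 weeks.
Longest path through M: 20 weeks (earliest finish 20, latest finish 26).
Float = 26 − 20 = 6.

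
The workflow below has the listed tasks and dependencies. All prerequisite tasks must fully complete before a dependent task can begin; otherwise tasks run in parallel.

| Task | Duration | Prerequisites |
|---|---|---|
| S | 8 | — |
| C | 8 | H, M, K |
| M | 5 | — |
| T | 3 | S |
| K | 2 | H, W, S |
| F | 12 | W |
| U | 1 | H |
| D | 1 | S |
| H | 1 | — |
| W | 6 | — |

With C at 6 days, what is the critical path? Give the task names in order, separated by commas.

Baseline: S→K→C = 8+2+8 = 18 → 18 days.
C lies on that path, so at 6 days the path becomes 16 days.
Now W→F = 6+12 = 18 is longest, so the finish becomes 18 days.

W, F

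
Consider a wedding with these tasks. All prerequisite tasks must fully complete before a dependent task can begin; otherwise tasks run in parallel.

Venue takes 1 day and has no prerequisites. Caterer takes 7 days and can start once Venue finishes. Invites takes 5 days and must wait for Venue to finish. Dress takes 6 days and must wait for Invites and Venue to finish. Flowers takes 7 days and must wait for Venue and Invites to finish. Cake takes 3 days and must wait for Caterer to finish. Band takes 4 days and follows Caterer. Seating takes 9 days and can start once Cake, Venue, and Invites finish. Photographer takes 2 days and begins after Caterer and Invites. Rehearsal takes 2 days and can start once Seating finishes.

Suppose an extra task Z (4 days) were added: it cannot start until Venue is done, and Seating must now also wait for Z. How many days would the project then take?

22

Originally the project takes 22 days.
With Z inserted, Seating now waits for max(Cake, Venue, Invites, Z).
New critical path: Venue→Caterer→Cake→Seating→Rehearsal = 1+7+3+9+2 = 22 ⇒ 22 days.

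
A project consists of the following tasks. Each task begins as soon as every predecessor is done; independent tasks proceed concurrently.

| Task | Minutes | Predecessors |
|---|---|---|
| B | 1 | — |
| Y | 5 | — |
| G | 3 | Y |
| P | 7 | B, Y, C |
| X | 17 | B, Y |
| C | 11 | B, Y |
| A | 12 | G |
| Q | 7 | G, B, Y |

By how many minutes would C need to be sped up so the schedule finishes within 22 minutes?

1

Current finish: 23 minutes; target: 22.
C is on every critical path, so each minute cut from C cuts the finish by one (this holds down to a finish of 22).
Need 23 − 22 = 1 minute off C → C becomes 10 minutes, finish becomes 22.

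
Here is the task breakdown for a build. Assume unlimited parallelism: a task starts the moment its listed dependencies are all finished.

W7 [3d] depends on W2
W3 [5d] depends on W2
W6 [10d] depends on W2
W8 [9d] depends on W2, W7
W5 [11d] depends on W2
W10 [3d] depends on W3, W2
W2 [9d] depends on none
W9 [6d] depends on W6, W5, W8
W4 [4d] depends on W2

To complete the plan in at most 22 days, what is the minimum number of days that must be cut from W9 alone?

5

Current finish: 27 days; target: 22.
W9 is on every critical path, so each day cut from W9 cuts the finish by one (this holds down to a finish of 22).
Need 27 − 22 = 5 days off W9 → W9 becomes 1 day, finish becomes 22.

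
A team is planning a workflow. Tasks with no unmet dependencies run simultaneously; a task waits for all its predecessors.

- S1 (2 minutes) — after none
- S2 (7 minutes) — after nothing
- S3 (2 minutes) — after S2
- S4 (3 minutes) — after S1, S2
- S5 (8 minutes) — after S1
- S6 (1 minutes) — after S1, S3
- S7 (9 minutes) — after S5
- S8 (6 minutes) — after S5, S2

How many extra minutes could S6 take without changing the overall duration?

9

Critical path: S1→S5→S7 = 2+8+9 = 19, so the finish is 19 minutes.
The longest chain containing S6 totals 10 minutes.
Slack of S6 = 18 − 9 = 9 minutes.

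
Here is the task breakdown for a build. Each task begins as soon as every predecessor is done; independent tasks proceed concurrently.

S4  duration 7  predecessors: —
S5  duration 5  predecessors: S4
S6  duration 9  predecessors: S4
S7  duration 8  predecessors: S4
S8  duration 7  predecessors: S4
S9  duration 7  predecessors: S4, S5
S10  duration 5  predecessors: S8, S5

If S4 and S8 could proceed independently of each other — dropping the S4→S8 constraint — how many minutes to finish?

With the dependency in place, S4→S5→S9 = 7+5+7 = 19 sets the finish at 19 minutes.
Without S4→S8, S8's earliest start moves from 7 to 0.
New critical path: S4→S5→S9 = 7+5+7 = 19 ⇒ 19 minutes.

19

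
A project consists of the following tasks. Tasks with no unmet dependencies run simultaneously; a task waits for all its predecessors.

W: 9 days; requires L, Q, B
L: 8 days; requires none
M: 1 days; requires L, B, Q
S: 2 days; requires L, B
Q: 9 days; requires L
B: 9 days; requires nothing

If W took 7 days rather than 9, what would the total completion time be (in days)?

Actual critical path: L→Q→W = 8+9+9 = 26 ⇒ 26 days.
Since W is critical, the -2 change carries straight to that chain (now 24 days).
That remains the longest chain; total 24 days.

24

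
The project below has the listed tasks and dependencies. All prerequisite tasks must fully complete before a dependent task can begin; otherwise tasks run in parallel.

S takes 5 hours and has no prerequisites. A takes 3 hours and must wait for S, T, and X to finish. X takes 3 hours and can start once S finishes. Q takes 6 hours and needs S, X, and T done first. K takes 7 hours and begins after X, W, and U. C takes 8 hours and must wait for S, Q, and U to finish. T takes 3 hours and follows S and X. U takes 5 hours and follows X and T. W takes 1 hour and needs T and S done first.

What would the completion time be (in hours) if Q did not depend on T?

24

With the dependency in place, S→X→T→Q→C = 5+3+3+6+8 = 25 sets the finish at 25 hours.
Without T→Q, Q's earliest start moves from 11 to 8.
After: S→X→T→U→C = 5+3+3+5+8 = 24 → 24 hours.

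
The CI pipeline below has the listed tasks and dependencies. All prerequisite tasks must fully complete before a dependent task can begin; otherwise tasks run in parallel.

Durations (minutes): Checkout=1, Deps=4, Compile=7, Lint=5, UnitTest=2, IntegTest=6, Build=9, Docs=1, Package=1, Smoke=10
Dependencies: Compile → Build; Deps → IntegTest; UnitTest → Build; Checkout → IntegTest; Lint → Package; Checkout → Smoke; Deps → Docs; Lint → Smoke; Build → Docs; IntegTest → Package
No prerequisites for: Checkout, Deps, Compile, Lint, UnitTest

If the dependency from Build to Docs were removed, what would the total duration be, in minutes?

With the dependency in place, Compile→Build→Docs = 7+9+1 = 17 sets the finish at 17 minutes.
Without Build→Docs, Docs's earliest start moves from 16 to 4.
After: Compile→Build = 7+9 = 16 → 16 minutes.

16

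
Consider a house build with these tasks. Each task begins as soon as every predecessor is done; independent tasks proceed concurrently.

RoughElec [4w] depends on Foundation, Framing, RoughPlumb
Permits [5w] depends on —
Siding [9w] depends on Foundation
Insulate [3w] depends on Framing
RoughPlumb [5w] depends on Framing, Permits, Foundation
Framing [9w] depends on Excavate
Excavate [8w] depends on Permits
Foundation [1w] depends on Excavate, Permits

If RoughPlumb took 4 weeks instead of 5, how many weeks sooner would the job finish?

Actual critical path: Permits→Excavate→Framing→RoughPlumb→RoughElec = 5+8+9+5+4 = 31 ⇒ 31 weeks.
RoughPlumb lies on that path, so at 4 weeks the path becomes 30 weeks.
That remains the longest chain; total 30 weeks.
Change in finish: 30 − 31 = -1 weeks.

1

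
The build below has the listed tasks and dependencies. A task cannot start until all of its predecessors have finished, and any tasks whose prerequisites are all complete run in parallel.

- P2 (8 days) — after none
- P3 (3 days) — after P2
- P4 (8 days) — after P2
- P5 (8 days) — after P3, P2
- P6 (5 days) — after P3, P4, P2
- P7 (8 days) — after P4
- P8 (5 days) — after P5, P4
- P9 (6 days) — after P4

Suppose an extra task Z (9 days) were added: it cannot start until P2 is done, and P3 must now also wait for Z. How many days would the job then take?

Originally the job takes 24 days.
With Z inserted, P3 now waits for max(P2, Z).
New critical path: P2→Z→P3→P5→P8 = 8+9+3+8+5 = 33 ⇒ 33 days.

33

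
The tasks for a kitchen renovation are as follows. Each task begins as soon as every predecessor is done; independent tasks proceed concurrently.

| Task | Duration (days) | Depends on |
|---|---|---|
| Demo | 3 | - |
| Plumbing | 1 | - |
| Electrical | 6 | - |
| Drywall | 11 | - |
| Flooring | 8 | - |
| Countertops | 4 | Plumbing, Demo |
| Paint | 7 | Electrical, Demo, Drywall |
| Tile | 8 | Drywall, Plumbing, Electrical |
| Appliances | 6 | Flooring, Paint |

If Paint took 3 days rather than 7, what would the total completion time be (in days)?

20

Actual critical path: Drywall→Paint→Appliances = 11+7+6 = 24 ⇒ 24 days.
Paint is on the critical path; changing it to 3 makes that path 20 days.
The critical path is still Drywall→Paint→Appliances; finish is now 20 days.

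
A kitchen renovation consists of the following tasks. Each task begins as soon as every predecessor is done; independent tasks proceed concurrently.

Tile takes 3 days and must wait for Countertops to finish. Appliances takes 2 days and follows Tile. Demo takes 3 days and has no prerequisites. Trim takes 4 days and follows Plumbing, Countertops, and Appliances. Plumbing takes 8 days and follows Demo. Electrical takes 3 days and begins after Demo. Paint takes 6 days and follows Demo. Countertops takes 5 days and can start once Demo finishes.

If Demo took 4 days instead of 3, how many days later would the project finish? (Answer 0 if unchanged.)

1

Actual critical path: Demo→Countertops→Tile→Appliances→Trim = 3+5+3+2+4 = 17 ⇒ 17 days.
Demo lies on that path, so at 4 days the path becomes 18 days.
The critical path is still Demo→Countertops→Tile→Appliances→Trim; finish is now 18 days.
Change in finish: 18 − 17 = +1 days.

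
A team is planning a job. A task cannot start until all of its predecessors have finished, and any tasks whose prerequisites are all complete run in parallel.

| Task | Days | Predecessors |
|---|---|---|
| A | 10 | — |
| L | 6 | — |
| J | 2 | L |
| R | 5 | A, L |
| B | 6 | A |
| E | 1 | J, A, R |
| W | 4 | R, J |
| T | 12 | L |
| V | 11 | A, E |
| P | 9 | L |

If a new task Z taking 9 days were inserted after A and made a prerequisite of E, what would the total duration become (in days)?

31

Originally the plan takes 27 days.
With Z inserted, E now waits for max(J, A, R, Z).
New critical path: A→Z→E→V = 10+9+1+11 = 31 ⇒ 31 days.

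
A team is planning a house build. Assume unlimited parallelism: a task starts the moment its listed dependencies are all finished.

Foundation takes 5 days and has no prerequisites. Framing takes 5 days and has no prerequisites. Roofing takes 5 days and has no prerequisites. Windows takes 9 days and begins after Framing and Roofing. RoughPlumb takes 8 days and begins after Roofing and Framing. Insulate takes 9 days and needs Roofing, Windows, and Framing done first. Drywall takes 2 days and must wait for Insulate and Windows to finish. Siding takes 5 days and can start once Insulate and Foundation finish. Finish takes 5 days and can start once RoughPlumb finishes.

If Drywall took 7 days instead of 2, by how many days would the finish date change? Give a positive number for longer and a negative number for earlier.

Critical path before the change: Framing→Windows→Insulate→Siding = 5+9+9+5 = 28 giving 28 days.
Drywall has 3 days of float (longest path through it is 25).
Now Framing→Windows→Insulate→Drywall = 5+9+9+7 = 30 is longest, so the finish becomes 30 days.
Change in finish: 30 − 28 = +2 days.

2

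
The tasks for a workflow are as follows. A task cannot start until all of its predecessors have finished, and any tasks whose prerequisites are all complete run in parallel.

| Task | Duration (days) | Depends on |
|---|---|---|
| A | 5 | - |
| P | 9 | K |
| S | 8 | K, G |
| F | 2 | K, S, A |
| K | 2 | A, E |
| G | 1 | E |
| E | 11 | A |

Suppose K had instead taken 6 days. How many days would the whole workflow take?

The binding path is A→E→K→S→F = 5+11+2+8+2 = 28; finish at 28 days.
K is on the critical path; changing it to 6 makes that path 32 days.
No other chain overtakes it, so the finish is 32 days.

32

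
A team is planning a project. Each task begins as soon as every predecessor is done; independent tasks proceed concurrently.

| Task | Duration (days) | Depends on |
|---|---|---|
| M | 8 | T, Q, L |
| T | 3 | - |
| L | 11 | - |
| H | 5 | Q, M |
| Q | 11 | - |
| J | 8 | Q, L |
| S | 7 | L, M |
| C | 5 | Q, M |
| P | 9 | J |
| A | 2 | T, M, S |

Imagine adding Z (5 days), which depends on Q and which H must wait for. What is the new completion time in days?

Originally the schedule takes 28 days.
With Z inserted, H now waits for max(Q, M, Z).
New critical path: L→M→S→A = 11+8+7+2 = 28 ⇒ 28 days.

28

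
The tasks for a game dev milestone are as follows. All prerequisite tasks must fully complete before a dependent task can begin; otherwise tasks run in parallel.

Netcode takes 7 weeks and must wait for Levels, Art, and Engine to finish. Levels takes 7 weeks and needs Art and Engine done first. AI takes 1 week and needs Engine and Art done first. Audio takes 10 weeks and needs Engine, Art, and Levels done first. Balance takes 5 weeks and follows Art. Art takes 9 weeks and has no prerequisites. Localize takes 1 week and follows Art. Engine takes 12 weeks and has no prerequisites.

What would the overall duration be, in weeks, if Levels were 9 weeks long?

31

Critical path before the change: Engine→Levels→Audio = 12+7+10 = 29 giving 29 weeks.
Levels is on the critical path; changing it to 9 makes that path 31 weeks.
That remains the longest chain; total 31 weeks.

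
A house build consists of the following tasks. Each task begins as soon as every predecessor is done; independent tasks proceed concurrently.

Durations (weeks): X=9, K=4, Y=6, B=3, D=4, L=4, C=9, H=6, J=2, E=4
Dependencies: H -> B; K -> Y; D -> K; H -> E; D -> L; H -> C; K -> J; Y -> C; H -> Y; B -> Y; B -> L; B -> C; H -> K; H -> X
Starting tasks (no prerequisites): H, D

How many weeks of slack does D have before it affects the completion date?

2

Critical path: H→K→Y→C = 6+4+6+9 = 25, so the finish is 25 weeks.
D finishes as early as 4 and must finish by 6.
Float = 25 − 23 = 2.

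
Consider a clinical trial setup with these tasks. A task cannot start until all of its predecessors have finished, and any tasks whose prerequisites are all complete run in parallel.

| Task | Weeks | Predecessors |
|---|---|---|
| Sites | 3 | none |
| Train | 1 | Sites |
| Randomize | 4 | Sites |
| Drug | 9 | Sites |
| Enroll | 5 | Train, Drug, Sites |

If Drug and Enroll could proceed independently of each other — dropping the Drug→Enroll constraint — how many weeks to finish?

With the dependency in place, Sites→Drug→Enroll = 3+9+5 = 17 sets the finish at 17 weeks.
Without Drug→Enroll, Enroll's earliest start moves from 12 to 4.
After: Sites→Drug = 3+9 = 12 → 12 weeks.

12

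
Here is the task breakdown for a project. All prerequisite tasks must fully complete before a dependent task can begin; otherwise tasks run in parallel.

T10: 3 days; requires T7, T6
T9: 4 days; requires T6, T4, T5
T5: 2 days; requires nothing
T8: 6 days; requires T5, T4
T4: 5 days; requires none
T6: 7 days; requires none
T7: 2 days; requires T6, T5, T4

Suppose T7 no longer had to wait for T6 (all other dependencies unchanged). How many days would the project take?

Before: longest chain T6→T7→T10 = 7+2+3 = 12, finish 12.
Without T6→T7, T7's earliest start moves from 7 to 5.
The longest chain is now T4→T8 = 5+6 = 11, so the project takes 11 days.

11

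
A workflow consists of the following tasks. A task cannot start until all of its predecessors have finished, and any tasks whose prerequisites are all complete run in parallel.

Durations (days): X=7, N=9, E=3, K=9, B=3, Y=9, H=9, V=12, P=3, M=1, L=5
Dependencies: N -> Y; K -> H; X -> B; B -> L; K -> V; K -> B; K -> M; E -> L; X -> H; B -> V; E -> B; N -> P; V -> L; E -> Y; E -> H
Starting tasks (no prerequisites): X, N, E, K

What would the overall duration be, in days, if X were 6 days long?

As given, the longest chain is K→B→V→L = 9+3+12+5 = 29, so the finish is 29 days.
X has 2 days of float (longest path through it is 27).
That remains the longest chain; total 29 days.

29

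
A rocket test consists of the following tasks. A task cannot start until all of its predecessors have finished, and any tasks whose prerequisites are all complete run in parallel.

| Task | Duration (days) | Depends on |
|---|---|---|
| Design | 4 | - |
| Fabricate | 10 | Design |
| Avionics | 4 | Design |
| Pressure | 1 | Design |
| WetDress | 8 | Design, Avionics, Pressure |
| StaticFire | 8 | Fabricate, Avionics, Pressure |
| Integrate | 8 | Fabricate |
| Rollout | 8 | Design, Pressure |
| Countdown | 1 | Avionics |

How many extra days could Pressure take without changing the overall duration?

The longest chain is Design→Fabricate→StaticFire = 4+10+8 = 22; overall finish 22 days.
The longest chain containing Pressure totals 13 days.
So Pressure can slip 14 − 5 = 9 days.

9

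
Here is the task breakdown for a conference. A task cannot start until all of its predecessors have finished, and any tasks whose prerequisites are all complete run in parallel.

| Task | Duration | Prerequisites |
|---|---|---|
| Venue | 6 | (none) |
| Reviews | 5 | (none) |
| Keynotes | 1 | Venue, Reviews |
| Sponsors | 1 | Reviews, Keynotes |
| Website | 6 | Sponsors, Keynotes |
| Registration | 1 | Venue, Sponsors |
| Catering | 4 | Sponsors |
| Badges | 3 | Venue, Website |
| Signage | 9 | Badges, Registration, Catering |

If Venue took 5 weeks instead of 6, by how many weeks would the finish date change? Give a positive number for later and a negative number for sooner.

-1

Actual critical path: Venue→Keynotes→Sponsors→Website→Badges→Signage = 6+1+1+6+3+9 = 26 ⇒ 26 weeks.
Venue is on the critical path; changing it to 5 makes that path 25 weeks.
No other chain overtakes it, so the finish is 25 weeks.
Change in finish: 25 − 26 = -1 weeks.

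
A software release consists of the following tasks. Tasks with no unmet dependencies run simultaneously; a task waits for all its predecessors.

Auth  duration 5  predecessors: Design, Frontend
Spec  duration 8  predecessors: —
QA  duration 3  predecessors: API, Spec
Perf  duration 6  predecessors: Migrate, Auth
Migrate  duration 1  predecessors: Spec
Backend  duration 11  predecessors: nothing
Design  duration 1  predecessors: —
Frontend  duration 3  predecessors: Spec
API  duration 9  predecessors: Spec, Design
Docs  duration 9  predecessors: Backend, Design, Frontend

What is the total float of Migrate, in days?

Spec→Frontend→Auth→Perf = 8+3+5+6 = 22 sets the makespan at 22 days.
Longest path through Migrate: 15 days (earliest finish 9, latest finish 16).
Float = 22 − 15 = 7.

7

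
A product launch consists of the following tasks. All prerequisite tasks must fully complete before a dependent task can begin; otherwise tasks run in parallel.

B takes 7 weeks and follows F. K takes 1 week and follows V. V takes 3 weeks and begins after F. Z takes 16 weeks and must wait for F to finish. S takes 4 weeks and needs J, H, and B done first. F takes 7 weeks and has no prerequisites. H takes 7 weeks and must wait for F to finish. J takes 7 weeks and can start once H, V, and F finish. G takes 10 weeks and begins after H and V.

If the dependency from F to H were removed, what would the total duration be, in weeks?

Before: longest chain F→H→J→S = 7+7+7+4 = 25, finish 25.
Without F→H, H's earliest start moves from 7 to 0.
The longest chain is now F→Z = 7+16 = 23, so the product launch takes 23 weeks.

23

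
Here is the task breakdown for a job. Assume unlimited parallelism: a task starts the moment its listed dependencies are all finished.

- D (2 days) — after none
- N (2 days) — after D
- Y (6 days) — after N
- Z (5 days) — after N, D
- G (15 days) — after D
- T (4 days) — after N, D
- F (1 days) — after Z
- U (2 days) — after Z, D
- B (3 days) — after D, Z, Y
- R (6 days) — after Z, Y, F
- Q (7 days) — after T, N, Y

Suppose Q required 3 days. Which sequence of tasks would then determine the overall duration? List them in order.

Actual critical path: D→N→Y→Q = 2+2+6+7 = 17 ⇒ 17 days.
Q lies on that path, so at 3 days the path becomes 13 days.
New critical path: D→G = 2+15 = 17 ⇒ 17 days.

D, G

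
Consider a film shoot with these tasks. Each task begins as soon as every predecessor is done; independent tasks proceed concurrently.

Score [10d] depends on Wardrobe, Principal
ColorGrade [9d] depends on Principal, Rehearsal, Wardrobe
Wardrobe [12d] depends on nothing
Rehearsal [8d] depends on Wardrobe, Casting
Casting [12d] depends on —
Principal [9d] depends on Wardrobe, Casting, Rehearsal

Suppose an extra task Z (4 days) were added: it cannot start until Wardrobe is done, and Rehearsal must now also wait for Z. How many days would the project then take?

Originally the project takes 39 days.
With Z inserted, Rehearsal now waits for max(Wardrobe, Casting, Z).
New critical path: Wardrobe→Z→Rehearsal→Principal→Score = 12+4+8+9+10 = 43 ⇒ 43 days.

43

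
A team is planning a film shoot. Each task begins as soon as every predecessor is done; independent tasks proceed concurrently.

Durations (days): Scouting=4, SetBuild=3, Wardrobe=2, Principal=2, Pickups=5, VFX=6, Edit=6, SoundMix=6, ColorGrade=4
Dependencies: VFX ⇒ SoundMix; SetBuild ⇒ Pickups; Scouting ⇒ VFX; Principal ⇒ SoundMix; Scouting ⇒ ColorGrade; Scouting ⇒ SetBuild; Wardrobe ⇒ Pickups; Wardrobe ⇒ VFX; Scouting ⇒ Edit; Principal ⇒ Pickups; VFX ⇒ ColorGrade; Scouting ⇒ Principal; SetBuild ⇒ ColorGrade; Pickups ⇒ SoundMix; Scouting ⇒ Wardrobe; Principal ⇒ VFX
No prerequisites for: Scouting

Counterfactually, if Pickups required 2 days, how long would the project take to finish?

18

Critical path before the change: Scouting→SetBuild→Pickups→SoundMix = 4+3+5+6 = 18 giving 18 days.
Since Pickups is critical, the -3 change carries straight to that chain (now 15 days).
The binding chain switches to Scouting→Wardrobe→VFX→SoundMix = 4+2+6+6 = 18; finish 18 days.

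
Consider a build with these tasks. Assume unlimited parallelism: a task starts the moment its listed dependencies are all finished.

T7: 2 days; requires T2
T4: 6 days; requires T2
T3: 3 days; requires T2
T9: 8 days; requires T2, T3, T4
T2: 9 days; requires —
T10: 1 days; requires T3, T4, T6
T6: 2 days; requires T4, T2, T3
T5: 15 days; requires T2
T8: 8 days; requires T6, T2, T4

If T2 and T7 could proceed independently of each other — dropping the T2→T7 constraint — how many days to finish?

Original critical path: T2→T4→T6→T8 = 9+6+2+8 = 25 ⇒ 25 days.
Without T2→T7, T7's earliest start moves from 9 to 0.
New critical path: T2→T4→T6→T8 = 9+6+2+8 = 25 ⇒ 25 days.

25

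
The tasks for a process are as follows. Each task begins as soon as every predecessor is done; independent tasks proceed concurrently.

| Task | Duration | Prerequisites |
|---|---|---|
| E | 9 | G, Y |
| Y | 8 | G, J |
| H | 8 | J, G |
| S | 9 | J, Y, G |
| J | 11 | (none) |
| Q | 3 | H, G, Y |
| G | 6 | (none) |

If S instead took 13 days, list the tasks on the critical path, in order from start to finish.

As given, the longest chain is J→Y→S = 11+8+9 = 28, so the finish is 28 days.
S lies on that path, so at 13 days the path becomes 32 days.
No other chain overtakes it, so the finish is 32 days.

J, Y, S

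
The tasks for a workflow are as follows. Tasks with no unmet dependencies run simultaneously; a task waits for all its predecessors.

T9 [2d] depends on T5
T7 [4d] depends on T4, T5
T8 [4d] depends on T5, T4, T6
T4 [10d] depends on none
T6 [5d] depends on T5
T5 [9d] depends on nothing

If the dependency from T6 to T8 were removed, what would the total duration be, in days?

With the dependency in place, T5→T6→T8 = 9+5+4 = 18 sets the finish at 18 days.
Without T6→T8, T8's earliest start moves from 14 to 10.
After: T4→T7 = 10+4 = 14 → 14 days.

14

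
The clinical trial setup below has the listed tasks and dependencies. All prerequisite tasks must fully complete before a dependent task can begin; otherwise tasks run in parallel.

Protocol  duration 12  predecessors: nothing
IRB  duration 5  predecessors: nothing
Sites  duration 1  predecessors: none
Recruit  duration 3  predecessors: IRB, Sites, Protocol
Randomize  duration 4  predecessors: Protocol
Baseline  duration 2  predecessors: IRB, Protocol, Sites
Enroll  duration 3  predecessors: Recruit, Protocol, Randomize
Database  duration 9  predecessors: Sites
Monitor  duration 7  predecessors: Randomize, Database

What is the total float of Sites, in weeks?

6

Critical path: Protocol→Randomize→Monitor = 12+4+7 = 23, so the finish is 23 weeks.
Sites finishes as early as 1 and must finish by 7.
So Sites can slip 7 − 1 = 6 weeks.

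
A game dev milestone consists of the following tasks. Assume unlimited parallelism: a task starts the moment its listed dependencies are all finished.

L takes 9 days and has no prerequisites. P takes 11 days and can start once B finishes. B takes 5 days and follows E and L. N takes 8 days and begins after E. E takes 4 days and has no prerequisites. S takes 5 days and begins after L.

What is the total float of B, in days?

0

Critical path: L→B→P = 9+5+11 = 25, so the finish is 25 days.
Longest path through B: 25 days (earliest finish 14, latest finish 14).
Slack of B = 9 − 9 = 0 days.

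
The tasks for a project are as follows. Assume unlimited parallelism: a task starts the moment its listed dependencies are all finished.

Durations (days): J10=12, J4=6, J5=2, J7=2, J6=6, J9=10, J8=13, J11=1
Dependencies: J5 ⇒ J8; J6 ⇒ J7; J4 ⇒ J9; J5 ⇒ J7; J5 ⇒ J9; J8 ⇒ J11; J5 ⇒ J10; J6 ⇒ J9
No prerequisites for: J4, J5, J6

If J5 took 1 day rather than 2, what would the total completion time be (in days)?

16

Actual critical path: J5→J8→J11 = 2+13+1 = 16 ⇒ 16 days.
Since J5 is critical, the -1 change carries straight to that chain (now 15 days).
Now J4→J9 = 6+10 = 16 is longest, so the finish becomes 16 days.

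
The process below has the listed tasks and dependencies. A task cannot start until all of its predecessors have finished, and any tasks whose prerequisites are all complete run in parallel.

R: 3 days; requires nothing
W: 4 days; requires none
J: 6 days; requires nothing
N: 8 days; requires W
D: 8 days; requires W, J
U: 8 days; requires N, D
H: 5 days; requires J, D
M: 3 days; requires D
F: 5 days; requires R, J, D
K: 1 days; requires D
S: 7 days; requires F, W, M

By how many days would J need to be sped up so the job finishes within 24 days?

Current finish: 26 days; target: 24.
J is on every critical path, so each day cut from J cuts the finish by one (this holds down to a finish of 24).
Need 26 − 24 = 2 days off J → J becomes 4 days, finish becomes 24.

2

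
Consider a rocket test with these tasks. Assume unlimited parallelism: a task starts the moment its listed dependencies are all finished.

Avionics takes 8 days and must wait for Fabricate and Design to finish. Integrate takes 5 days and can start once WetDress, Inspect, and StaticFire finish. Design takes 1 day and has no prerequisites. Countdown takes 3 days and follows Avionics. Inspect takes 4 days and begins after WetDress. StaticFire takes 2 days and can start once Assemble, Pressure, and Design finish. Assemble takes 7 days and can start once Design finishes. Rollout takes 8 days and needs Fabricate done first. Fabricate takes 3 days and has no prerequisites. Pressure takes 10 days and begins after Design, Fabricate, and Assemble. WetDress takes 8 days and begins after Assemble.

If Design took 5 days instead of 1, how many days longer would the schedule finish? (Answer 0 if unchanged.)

The binding path is Design→Assemble→Pressure→StaticFire→Integrate = 1+7+10+2+5 = 25; finish at 25 days.
Design lies on that path, so at 5 days the path becomes 29 days.
That remains the longest chain; total 29 days.
Change in finish: 29 − 25 = +4 days.

4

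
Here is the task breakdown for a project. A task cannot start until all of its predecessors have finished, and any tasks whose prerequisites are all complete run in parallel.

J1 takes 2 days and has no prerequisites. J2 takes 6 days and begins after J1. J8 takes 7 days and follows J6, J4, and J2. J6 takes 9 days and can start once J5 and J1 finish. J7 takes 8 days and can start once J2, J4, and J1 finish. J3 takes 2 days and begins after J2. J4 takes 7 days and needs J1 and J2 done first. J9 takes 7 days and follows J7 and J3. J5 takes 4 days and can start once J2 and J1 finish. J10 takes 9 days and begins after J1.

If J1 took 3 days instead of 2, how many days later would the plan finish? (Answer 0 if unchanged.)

Critical path before the change: J1→J2→J4→J7→J9 = 2+6+7+8+7 = 30 giving 30 days.
J1 is on the critical path; changing it to 3 makes that path 31 days.
The critical path is still J1→J2→J4→J7→J9; finish is now 31 days.
Change in finish: 31 − 30 = +1 days.

1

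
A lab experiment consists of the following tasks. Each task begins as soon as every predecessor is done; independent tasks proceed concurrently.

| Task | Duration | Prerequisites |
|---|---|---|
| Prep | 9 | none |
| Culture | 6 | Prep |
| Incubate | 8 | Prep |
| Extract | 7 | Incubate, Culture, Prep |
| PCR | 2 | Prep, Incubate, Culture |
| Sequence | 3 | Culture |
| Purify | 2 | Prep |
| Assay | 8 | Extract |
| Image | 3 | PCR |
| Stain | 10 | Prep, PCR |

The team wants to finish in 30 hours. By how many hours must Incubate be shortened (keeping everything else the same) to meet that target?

Current finish: 32 hours; target: 30.
Incubate is on every critical path, so each hour cut from Incubate cuts the finish by one (this holds down to a finish of 30).
Need 32 − 30 = 2 hours off Incubate → Incubate becomes 6 hours, finish becomes 30.

2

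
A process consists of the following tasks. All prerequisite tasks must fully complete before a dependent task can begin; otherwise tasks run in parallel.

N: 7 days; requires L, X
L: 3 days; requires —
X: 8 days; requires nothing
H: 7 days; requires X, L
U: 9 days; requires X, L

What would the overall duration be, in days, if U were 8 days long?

16

As given, the longest chain is X→U = 8+9 = 17, so the finish is 17 days.
Since U is critical, the -1 change carries straight to that chain (now 16 days).
That remains the longest chain; total 16 days.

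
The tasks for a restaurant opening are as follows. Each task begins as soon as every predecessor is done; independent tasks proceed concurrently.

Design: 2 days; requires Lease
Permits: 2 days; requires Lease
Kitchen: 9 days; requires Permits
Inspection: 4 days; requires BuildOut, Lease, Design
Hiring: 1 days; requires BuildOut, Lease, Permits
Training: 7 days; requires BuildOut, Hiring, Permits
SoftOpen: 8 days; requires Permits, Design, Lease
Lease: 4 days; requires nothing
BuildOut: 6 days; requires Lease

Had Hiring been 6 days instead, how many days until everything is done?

As given, the longest chain is Lease→BuildOut→Hiring→Training = 4+6+1+7 = 18, so the finish is 18 days.
Hiring is on the critical path; changing it to 6 makes that path 23 days.
No other chain overtakes it, so the finish is 23 days.

23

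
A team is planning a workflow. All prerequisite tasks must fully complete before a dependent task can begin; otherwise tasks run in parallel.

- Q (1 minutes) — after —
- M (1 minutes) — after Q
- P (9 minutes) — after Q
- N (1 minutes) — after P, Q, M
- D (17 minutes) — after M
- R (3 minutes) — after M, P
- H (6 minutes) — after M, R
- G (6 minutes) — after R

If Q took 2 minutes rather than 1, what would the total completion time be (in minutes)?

20

Baseline: Q→M→D = 1+1+17 = 19 → 19 minutes.
Since Q is critical, the +1 change carries straight to that chain (now 20 minutes).
That remains the longest chain; total 20 minutes.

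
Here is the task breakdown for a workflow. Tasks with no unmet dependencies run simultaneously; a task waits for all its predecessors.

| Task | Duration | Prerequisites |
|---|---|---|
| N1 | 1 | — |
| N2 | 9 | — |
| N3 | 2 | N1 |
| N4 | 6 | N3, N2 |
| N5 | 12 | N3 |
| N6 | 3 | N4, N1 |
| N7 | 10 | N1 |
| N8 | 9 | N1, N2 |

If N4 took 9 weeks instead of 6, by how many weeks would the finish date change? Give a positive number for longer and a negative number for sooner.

The binding path is N2→N4→N6 = 9+6+3 = 18; finish at 18 weeks.
N4 is on the critical path; changing it to 9 makes that path 21 weeks.
The critical path is still N2→N4→N6; finish is now 21 weeks.
Change in finish: 21 − 18 = +3 weeks.

3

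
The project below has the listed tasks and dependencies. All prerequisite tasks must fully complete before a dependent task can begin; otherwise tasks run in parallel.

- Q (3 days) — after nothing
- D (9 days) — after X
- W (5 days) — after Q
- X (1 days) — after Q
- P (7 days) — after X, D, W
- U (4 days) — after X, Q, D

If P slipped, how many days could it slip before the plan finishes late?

0

Critical path: Q→X→D→P = 3+1+9+7 = 20, so the finish is 20 days.
The longest chain containing P totals 20 days.
Float = 20 − 20 = 0.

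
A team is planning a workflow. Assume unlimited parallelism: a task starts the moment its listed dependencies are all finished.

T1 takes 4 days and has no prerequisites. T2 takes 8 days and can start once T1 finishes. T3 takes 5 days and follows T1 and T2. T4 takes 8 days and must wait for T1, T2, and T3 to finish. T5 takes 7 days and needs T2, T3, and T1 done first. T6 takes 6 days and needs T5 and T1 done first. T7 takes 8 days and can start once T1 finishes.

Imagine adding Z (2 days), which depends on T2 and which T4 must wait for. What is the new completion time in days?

30

Originally the job takes 30 days.
With Z inserted, T4 now waits for max(T1, T2, T3, Z).
New critical path: T1→T2→T3→T5→T6 = 4+8+5+7+6 = 30 ⇒ 30 days.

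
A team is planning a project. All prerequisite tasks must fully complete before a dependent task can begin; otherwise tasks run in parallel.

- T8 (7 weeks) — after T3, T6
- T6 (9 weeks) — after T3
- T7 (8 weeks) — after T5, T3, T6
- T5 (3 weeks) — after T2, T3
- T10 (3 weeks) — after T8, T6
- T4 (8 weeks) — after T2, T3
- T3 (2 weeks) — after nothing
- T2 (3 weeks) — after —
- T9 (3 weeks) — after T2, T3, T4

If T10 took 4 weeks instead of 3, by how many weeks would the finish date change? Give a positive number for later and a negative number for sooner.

1

Actual critical path: T3→T6→T8→T10 = 2+9+7+3 = 21 ⇒ 21 weeks.
T10 lies on that path, so at 4 weeks the path becomes 22 weeks.
The critical path is still T3→T6→T8→T10; finish is now 22 weeks.
Change in finish: 22 − 21 = +1 weeks.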